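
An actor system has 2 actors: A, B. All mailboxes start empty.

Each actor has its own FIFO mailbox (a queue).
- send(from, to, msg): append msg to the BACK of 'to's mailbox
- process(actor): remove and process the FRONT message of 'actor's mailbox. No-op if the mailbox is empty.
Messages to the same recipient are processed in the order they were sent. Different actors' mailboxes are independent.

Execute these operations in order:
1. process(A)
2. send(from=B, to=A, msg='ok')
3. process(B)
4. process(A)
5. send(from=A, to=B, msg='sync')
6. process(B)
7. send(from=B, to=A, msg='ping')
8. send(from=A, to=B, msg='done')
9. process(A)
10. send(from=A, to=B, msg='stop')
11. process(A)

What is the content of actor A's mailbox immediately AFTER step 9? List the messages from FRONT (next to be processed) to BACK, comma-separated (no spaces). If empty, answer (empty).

After 1 (process(A)): A:[] B:[]
After 2 (send(from=B, to=A, msg='ok')): A:[ok] B:[]
After 3 (process(B)): A:[ok] B:[]
After 4 (process(A)): A:[] B:[]
After 5 (send(from=A, to=B, msg='sync')): A:[] B:[sync]
After 6 (process(B)): A:[] B:[]
After 7 (send(from=B, to=A, msg='ping')): A:[ping] B:[]
After 8 (send(from=A, to=B, msg='done')): A:[ping] B:[done]
After 9 (process(A)): A:[] B:[done]

(empty)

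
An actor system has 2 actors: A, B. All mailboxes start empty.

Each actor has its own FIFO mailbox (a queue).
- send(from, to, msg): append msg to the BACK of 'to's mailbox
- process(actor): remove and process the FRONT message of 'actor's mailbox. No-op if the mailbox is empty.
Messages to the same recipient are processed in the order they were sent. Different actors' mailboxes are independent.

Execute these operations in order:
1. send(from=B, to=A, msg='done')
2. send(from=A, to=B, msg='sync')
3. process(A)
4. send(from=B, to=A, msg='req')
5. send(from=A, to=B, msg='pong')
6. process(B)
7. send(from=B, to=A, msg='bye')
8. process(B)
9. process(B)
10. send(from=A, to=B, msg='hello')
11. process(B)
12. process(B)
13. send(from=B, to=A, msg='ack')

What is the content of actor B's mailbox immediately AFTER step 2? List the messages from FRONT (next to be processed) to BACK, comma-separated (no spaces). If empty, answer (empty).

After 1 (send(from=B, to=A, msg='done')): A:[done] B:[]
After 2 (send(from=A, to=B, msg='sync')): A:[done] B:[sync]

sync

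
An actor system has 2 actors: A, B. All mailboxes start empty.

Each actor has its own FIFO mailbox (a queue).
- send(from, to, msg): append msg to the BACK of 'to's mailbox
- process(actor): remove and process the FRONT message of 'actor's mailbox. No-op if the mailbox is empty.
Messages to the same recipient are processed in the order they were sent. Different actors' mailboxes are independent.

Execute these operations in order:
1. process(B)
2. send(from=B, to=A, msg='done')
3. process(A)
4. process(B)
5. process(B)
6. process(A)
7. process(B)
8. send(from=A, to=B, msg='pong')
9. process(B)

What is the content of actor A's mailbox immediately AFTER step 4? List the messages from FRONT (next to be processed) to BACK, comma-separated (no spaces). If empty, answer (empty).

After 1 (process(B)): A:[] B:[]
After 2 (send(from=B, to=A, msg='done')): A:[done] B:[]
After 3 (process(A)): A:[] B:[]
After 4 (process(B)): A:[] B:[]

(empty)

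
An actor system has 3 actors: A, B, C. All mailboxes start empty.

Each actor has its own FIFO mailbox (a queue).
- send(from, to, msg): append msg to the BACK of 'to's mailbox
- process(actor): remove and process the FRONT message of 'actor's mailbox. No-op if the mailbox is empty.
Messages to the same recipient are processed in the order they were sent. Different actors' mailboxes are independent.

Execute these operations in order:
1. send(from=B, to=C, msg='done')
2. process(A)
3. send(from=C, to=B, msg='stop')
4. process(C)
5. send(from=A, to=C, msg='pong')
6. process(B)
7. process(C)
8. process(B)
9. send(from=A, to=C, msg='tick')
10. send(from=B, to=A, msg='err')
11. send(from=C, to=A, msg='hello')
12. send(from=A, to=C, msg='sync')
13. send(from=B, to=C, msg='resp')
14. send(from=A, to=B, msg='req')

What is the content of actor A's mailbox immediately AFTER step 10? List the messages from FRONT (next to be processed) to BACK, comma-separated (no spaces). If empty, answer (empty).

After 1 (send(from=B, to=C, msg='done')): A:[] B:[] C:[done]
After 2 (process(A)): A:[] B:[] C:[done]
After 3 (send(from=C, to=B, msg='stop')): A:[] B:[stop] C:[done]
After 4 (process(C)): A:[] B:[stop] C:[]
After 5 (send(from=A, to=C, msg='pong')): A:[] B:[stop] C:[pong]
After 6 (process(B)): A:[] B:[] C:[pong]
After 7 (process(C)): A:[] B:[] C:[]
After 8 (process(B)): A:[] B:[] C:[]
After 9 (send(from=A, to=C, msg='tick')): A:[] B:[] C:[tick]
After 10 (send(from=B, to=A, msg='err')): A:[err] B:[] C:[tick]

err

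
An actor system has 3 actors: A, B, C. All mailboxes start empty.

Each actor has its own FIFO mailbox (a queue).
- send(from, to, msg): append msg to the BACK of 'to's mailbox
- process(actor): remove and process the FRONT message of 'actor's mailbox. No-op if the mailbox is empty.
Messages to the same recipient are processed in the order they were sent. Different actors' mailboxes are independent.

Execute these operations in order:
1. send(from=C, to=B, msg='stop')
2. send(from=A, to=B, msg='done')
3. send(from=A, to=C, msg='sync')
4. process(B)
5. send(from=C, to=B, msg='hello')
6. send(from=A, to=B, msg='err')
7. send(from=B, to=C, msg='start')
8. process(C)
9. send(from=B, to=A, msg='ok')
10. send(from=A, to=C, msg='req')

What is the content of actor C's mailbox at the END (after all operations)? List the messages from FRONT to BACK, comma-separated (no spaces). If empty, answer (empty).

Answer: start,req

Derivation:
After 1 (send(from=C, to=B, msg='stop')): A:[] B:[stop] C:[]
After 2 (send(from=A, to=B, msg='done')): A:[] B:[stop,done] C:[]
After 3 (send(from=A, to=C, msg='sync')): A:[] B:[stop,done] C:[sync]
After 4 (process(B)): A:[] B:[done] C:[sync]
After 5 (send(from=C, to=B, msg='hello')): A:[] B:[done,hello] C:[sync]
After 6 (send(from=A, to=B, msg='err')): A:[] B:[done,hello,err] C:[sync]
After 7 (send(from=B, to=C, msg='start')): A:[] B:[done,hello,err] C:[sync,start]
After 8 (process(C)): A:[] B:[done,hello,err] C:[start]
After 9 (send(from=B, to=A, msg='ok')): A:[ok] B:[done,hello,err] C:[start]
After 10 (send(from=A, to=C, msg='req')): A:[ok] B:[done,hello,err] C:[start,req]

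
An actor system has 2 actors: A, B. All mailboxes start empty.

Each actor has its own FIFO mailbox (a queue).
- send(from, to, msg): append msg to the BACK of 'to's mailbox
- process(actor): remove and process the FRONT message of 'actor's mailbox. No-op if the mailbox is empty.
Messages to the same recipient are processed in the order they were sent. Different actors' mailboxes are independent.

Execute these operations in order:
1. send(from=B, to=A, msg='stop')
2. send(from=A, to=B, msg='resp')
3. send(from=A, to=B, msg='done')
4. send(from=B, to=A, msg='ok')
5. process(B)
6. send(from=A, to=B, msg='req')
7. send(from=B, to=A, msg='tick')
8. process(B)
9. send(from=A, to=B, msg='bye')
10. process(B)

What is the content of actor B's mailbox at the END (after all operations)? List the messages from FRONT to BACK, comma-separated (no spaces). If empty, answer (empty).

After 1 (send(from=B, to=A, msg='stop')): A:[stop] B:[]
After 2 (send(from=A, to=B, msg='resp')): A:[stop] B:[resp]
After 3 (send(from=A, to=B, msg='done')): A:[stop] B:[resp,done]
After 4 (send(from=B, to=A, msg='ok')): A:[stop,ok] B:[resp,done]
After 5 (process(B)): A:[stop,ok] B:[done]
After 6 (send(from=A, to=B, msg='req')): A:[stop,ok] B:[done,req]
After 7 (send(from=B, to=A, msg='tick')): A:[stop,ok,tick] B:[done,req]
After 8 (process(B)): A:[stop,ok,tick] B:[req]
After 9 (send(from=A, to=B, msg='bye')): A:[stop,ok,tick] B:[req,bye]
After 10 (process(B)): A:[stop,ok,tick] B:[bye]

Answer: bye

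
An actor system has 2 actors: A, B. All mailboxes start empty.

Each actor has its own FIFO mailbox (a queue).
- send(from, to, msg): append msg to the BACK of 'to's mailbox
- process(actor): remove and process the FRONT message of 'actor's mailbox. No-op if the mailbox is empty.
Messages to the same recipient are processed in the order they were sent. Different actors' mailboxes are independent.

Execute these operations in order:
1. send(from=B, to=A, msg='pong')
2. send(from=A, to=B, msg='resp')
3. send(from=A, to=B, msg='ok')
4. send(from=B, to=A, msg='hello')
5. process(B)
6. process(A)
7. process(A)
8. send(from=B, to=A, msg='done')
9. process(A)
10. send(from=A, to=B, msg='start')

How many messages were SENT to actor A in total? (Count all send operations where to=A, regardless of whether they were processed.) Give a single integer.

Answer: 3

Derivation:
After 1 (send(from=B, to=A, msg='pong')): A:[pong] B:[]
After 2 (send(from=A, to=B, msg='resp')): A:[pong] B:[resp]
After 3 (send(from=A, to=B, msg='ok')): A:[pong] B:[resp,ok]
After 4 (send(from=B, to=A, msg='hello')): A:[pong,hello] B:[resp,ok]
After 5 (process(B)): A:[pong,hello] B:[ok]
After 6 (process(A)): A:[hello] B:[ok]
After 7 (process(A)): A:[] B:[ok]
After 8 (send(from=B, to=A, msg='done')): A:[done] B:[ok]
After 9 (process(A)): A:[] B:[ok]
After 10 (send(from=A, to=B, msg='start')): A:[] B:[ok,start]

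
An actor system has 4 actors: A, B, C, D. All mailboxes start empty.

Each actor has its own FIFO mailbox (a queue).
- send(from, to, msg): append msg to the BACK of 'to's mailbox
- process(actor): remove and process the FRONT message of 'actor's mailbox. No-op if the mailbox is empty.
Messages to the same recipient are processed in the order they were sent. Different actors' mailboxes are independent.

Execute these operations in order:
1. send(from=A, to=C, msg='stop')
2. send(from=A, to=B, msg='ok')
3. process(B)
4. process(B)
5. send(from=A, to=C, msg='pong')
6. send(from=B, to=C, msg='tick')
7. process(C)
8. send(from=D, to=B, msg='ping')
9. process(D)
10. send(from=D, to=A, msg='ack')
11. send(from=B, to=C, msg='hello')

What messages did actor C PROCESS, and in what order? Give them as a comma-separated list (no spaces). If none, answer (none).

Answer: stop

Derivation:
After 1 (send(from=A, to=C, msg='stop')): A:[] B:[] C:[stop] D:[]
After 2 (send(from=A, to=B, msg='ok')): A:[] B:[ok] C:[stop] D:[]
After 3 (process(B)): A:[] B:[] C:[stop] D:[]
After 4 (process(B)): A:[] B:[] C:[stop] D:[]
After 5 (send(from=A, to=C, msg='pong')): A:[] B:[] C:[stop,pong] D:[]
After 6 (send(from=B, to=C, msg='tick')): A:[] B:[] C:[stop,pong,tick] D:[]
After 7 (process(C)): A:[] B:[] C:[pong,tick] D:[]
After 8 (send(from=D, to=B, msg='ping')): A:[] B:[ping] C:[pong,tick] D:[]
After 9 (process(D)): A:[] B:[ping] C:[pong,tick] D:[]
After 10 (send(from=D, to=A, msg='ack')): A:[ack] B:[ping] C:[pong,tick] D:[]
After 11 (send(from=B, to=C, msg='hello')): A:[ack] B:[ping] C:[pong,tick,hello] D:[]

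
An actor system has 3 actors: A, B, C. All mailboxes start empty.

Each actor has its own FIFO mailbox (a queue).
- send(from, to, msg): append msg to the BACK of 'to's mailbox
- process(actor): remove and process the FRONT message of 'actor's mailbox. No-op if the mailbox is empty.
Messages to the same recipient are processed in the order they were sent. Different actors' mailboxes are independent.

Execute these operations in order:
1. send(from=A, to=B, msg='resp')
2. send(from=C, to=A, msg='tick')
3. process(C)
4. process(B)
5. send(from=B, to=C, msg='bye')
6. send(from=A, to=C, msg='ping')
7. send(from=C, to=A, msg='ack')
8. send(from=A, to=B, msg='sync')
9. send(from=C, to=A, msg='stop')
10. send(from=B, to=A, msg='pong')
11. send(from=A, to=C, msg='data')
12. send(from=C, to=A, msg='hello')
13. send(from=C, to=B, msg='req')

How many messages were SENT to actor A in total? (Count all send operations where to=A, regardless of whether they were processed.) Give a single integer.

Answer: 5

Derivation:
After 1 (send(from=A, to=B, msg='resp')): A:[] B:[resp] C:[]
After 2 (send(from=C, to=A, msg='tick')): A:[tick] B:[resp] C:[]
After 3 (process(C)): A:[tick] B:[resp] C:[]
After 4 (process(B)): A:[tick] B:[] C:[]
After 5 (send(from=B, to=C, msg='bye')): A:[tick] B:[] C:[bye]
After 6 (send(from=A, to=C, msg='ping')): A:[tick] B:[] C:[bye,ping]
After 7 (send(from=C, to=A, msg='ack')): A:[tick,ack] B:[] C:[bye,ping]
After 8 (send(from=A, to=B, msg='sync')): A:[tick,ack] B:[sync] C:[bye,ping]
After 9 (send(from=C, to=A, msg='stop')): A:[tick,ack,stop] B:[sync] C:[bye,ping]
After 10 (send(from=B, to=A, msg='pong')): A:[tick,ack,stop,pong] B:[sync] C:[bye,ping]
After 11 (send(from=A, to=C, msg='data')): A:[tick,ack,stop,pong] B:[sync] C:[bye,ping,data]
After 12 (send(from=C, to=A, msg='hello')): A:[tick,ack,stop,pong,hello] B:[sync] C:[bye,ping,data]
After 13 (send(from=C, to=B, msg='req')): A:[tick,ack,stop,pong,hello] B:[sync,req] C:[bye,ping,data]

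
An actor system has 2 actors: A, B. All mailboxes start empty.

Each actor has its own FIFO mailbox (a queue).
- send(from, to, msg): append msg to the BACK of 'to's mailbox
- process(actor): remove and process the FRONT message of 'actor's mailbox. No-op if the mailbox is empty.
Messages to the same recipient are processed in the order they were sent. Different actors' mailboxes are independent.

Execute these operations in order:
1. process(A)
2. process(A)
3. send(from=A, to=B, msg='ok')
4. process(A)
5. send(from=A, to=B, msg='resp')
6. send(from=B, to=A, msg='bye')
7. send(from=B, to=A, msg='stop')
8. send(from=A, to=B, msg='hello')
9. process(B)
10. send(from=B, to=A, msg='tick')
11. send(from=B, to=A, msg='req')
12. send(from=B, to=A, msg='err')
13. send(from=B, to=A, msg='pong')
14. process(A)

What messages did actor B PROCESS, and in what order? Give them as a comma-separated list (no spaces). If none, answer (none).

Answer: ok

Derivation:
After 1 (process(A)): A:[] B:[]
After 2 (process(A)): A:[] B:[]
After 3 (send(from=A, to=B, msg='ok')): A:[] B:[ok]
After 4 (process(A)): A:[] B:[ok]
After 5 (send(from=A, to=B, msg='resp')): A:[] B:[ok,resp]
After 6 (send(from=B, to=A, msg='bye')): A:[bye] B:[ok,resp]
After 7 (send(from=B, to=A, msg='stop')): A:[bye,stop] B:[ok,resp]
After 8 (send(from=A, to=B, msg='hello')): A:[bye,stop] B:[ok,resp,hello]
After 9 (process(B)): A:[bye,stop] B:[resp,hello]
After 10 (send(from=B, to=A, msg='tick')): A:[bye,stop,tick] B:[resp,hello]
After 11 (send(from=B, to=A, msg='req')): A:[bye,stop,tick,req] B:[resp,hello]
After 12 (send(from=B, to=A, msg='err')): A:[bye,stop,tick,req,err] B:[resp,hello]
After 13 (send(from=B, to=A, msg='pong')): A:[bye,stop,tick,req,err,pong] B:[resp,hello]
After 14 (process(A)): A:[stop,tick,req,err,pong] B:[resp,hello]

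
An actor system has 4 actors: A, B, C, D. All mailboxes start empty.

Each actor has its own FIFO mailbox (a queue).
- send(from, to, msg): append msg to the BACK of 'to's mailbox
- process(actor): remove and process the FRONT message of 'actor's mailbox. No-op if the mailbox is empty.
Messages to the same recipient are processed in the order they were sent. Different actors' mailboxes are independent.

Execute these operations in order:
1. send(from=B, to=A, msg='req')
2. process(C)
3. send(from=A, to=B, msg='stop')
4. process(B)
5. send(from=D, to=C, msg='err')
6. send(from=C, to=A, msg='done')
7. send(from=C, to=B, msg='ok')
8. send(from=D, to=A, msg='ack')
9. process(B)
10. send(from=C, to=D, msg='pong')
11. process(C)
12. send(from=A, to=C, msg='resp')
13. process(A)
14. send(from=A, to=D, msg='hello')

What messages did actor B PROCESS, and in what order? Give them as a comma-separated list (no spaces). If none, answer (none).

Answer: stop,ok

Derivation:
After 1 (send(from=B, to=A, msg='req')): A:[req] B:[] C:[] D:[]
After 2 (process(C)): A:[req] B:[] C:[] D:[]
After 3 (send(from=A, to=B, msg='stop')): A:[req] B:[stop] C:[] D:[]
After 4 (process(B)): A:[req] B:[] C:[] D:[]
After 5 (send(from=D, to=C, msg='err')): A:[req] B:[] C:[err] D:[]
After 6 (send(from=C, to=A, msg='done')): A:[req,done] B:[] C:[err] D:[]
After 7 (send(from=C, to=B, msg='ok')): A:[req,done] B:[ok] C:[err] D:[]
After 8 (send(from=D, to=A, msg='ack')): A:[req,done,ack] B:[ok] C:[err] D:[]
After 9 (process(B)): A:[req,done,ack] B:[] C:[err] D:[]
After 10 (send(from=C, to=D, msg='pong')): A:[req,done,ack] B:[] C:[err] D:[pong]
After 11 (process(C)): A:[req,done,ack] B:[] C:[] D:[pong]
After 12 (send(from=A, to=C, msg='resp')): A:[req,done,ack] B:[] C:[resp] D:[pong]
After 13 (process(A)): A:[done,ack] B:[] C:[resp] D:[pong]
After 14 (send(from=A, to=D, msg='hello')): A:[done,ack] B:[] C:[resp] D:[pong,hello]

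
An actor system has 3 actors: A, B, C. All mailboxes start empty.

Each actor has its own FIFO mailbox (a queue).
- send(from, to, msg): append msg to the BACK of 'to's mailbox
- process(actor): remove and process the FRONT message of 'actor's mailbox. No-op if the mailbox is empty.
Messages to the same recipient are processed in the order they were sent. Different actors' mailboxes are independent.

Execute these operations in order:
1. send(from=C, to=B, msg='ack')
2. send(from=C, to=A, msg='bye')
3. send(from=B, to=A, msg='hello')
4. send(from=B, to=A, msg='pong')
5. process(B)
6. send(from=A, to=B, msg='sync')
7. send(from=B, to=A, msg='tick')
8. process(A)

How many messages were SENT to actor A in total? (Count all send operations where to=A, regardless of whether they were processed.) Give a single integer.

After 1 (send(from=C, to=B, msg='ack')): A:[] B:[ack] C:[]
After 2 (send(from=C, to=A, msg='bye')): A:[bye] B:[ack] C:[]
After 3 (send(from=B, to=A, msg='hello')): A:[bye,hello] B:[ack] C:[]
After 4 (send(from=B, to=A, msg='pong')): A:[bye,hello,pong] B:[ack] C:[]
After 5 (process(B)): A:[bye,hello,pong] B:[] C:[]
After 6 (send(from=A, to=B, msg='sync')): A:[bye,hello,pong] B:[sync] C:[]
After 7 (send(from=B, to=A, msg='tick')): A:[bye,hello,pong,tick] B:[sync] C:[]
After 8 (process(A)): A:[hello,pong,tick] B:[sync] C:[]

Answer: 4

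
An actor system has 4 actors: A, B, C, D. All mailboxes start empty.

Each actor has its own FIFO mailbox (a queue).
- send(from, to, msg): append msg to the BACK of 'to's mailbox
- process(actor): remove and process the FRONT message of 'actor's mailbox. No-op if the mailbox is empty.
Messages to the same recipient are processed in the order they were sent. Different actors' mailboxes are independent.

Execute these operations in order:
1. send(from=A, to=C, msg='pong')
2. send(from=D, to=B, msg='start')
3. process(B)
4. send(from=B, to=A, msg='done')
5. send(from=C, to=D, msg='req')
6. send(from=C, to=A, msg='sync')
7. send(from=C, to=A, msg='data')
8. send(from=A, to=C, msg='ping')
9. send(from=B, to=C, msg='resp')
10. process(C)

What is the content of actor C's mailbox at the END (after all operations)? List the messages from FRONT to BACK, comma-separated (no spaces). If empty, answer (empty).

Answer: ping,resp

Derivation:
After 1 (send(from=A, to=C, msg='pong')): A:[] B:[] C:[pong] D:[]
After 2 (send(from=D, to=B, msg='start')): A:[] B:[start] C:[pong] D:[]
After 3 (process(B)): A:[] B:[] C:[pong] D:[]
After 4 (send(from=B, to=A, msg='done')): A:[done] B:[] C:[pong] D:[]
After 5 (send(from=C, to=D, msg='req')): A:[done] B:[] C:[pong] D:[req]
After 6 (send(from=C, to=A, msg='sync')): A:[done,sync] B:[] C:[pong] D:[req]
After 7 (send(from=C, to=A, msg='data')): A:[done,sync,data] B:[] C:[pong] D:[req]
After 8 (send(from=A, to=C, msg='ping')): A:[done,sync,data] B:[] C:[pong,ping] D:[req]
After 9 (send(from=B, to=C, msg='resp')): A:[done,sync,data] B:[] C:[pong,ping,resp] D:[req]
After 10 (process(C)): A:[done,sync,data] B:[] C:[ping,resp] D:[req]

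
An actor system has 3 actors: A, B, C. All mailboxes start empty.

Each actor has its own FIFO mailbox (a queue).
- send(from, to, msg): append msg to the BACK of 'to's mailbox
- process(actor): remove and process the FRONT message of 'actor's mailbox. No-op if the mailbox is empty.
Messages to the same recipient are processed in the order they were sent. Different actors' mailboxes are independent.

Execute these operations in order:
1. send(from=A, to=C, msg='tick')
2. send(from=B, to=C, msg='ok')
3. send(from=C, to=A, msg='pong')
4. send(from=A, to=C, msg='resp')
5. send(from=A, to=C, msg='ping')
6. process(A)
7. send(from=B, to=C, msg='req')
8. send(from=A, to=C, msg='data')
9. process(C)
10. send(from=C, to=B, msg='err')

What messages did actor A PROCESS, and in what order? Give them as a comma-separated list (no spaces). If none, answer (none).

After 1 (send(from=A, to=C, msg='tick')): A:[] B:[] C:[tick]
After 2 (send(from=B, to=C, msg='ok')): A:[] B:[] C:[tick,ok]
After 3 (send(from=C, to=A, msg='pong')): A:[pong] B:[] C:[tick,ok]
After 4 (send(from=A, to=C, msg='resp')): A:[pong] B:[] C:[tick,ok,resp]
After 5 (send(from=A, to=C, msg='ping')): A:[pong] B:[] C:[tick,ok,resp,ping]
After 6 (process(A)): A:[] B:[] C:[tick,ok,resp,ping]
After 7 (send(from=B, to=C, msg='req')): A:[] B:[] C:[tick,ok,resp,ping,req]
After 8 (send(from=A, to=C, msg='data')): A:[] B:[] C:[tick,ok,resp,ping,req,data]
After 9 (process(C)): A:[] B:[] C:[ok,resp,ping,req,data]
After 10 (send(from=C, to=B, msg='err')): A:[] B:[err] C:[ok,resp,ping,req,data]

Answer: pong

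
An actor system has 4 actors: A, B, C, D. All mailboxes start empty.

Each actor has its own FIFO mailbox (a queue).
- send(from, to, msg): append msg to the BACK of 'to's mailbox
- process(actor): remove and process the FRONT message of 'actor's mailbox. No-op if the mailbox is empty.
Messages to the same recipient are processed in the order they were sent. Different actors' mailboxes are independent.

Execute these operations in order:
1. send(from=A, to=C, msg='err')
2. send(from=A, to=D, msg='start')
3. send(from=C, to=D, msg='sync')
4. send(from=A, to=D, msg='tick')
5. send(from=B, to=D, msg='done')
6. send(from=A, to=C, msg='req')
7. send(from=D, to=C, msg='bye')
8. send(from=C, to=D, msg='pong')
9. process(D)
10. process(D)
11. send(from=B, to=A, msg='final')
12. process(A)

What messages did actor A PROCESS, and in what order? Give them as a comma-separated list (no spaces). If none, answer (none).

After 1 (send(from=A, to=C, msg='err')): A:[] B:[] C:[err] D:[]
After 2 (send(from=A, to=D, msg='start')): A:[] B:[] C:[err] D:[start]
After 3 (send(from=C, to=D, msg='sync')): A:[] B:[] C:[err] D:[start,sync]
After 4 (send(from=A, to=D, msg='tick')): A:[] B:[] C:[err] D:[start,sync,tick]
After 5 (send(from=B, to=D, msg='done')): A:[] B:[] C:[err] D:[start,sync,tick,done]
After 6 (send(from=A, to=C, msg='req')): A:[] B:[] C:[err,req] D:[start,sync,tick,done]
After 7 (send(from=D, to=C, msg='bye')): A:[] B:[] C:[err,req,bye] D:[start,sync,tick,done]
After 8 (send(from=C, to=D, msg='pong')): A:[] B:[] C:[err,req,bye] D:[start,sync,tick,done,pong]
After 9 (process(D)): A:[] B:[] C:[err,req,bye] D:[sync,tick,done,pong]
After 10 (process(D)): A:[] B:[] C:[err,req,bye] D:[tick,done,pong]
After 11 (send(from=B, to=A, msg='final')): A:[final] B:[] C:[err,req,bye] D:[tick,done,pong]
After 12 (process(A)): A:[] B:[] C:[err,req,bye] D:[tick,done,pong]

Answer: final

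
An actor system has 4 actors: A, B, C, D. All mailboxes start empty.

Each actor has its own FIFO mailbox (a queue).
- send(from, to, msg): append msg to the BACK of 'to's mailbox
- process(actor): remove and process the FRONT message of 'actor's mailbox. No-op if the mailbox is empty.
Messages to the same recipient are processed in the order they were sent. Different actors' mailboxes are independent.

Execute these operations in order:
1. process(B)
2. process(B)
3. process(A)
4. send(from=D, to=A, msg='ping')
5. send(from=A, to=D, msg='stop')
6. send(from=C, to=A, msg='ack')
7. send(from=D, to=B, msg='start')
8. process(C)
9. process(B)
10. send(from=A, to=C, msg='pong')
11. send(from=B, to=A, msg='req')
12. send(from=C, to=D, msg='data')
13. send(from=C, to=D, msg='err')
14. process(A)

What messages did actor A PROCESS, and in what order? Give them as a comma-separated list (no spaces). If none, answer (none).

Answer: ping

Derivation:
After 1 (process(B)): A:[] B:[] C:[] D:[]
After 2 (process(B)): A:[] B:[] C:[] D:[]
After 3 (process(A)): A:[] B:[] C:[] D:[]
After 4 (send(from=D, to=A, msg='ping')): A:[ping] B:[] C:[] D:[]
After 5 (send(from=A, to=D, msg='stop')): A:[ping] B:[] C:[] D:[stop]
After 6 (send(from=C, to=A, msg='ack')): A:[ping,ack] B:[] C:[] D:[stop]
After 7 (send(from=D, to=B, msg='start')): A:[ping,ack] B:[start] C:[] D:[stop]
After 8 (process(C)): A:[ping,ack] B:[start] C:[] D:[stop]
After 9 (process(B)): A:[ping,ack] B:[] C:[] D:[stop]
After 10 (send(from=A, to=C, msg='pong')): A:[ping,ack] B:[] C:[pong] D:[stop]
After 11 (send(from=B, to=A, msg='req')): A:[ping,ack,req] B:[] C:[pong] D:[stop]
After 12 (send(from=C, to=D, msg='data')): A:[ping,ack,req] B:[] C:[pong] D:[stop,data]
After 13 (send(from=C, to=D, msg='err')): A:[ping,ack,req] B:[] C:[pong] D:[stop,data,err]
After 14 (process(A)): A:[ack,req] B:[] C:[pong] D:[stop,data,err]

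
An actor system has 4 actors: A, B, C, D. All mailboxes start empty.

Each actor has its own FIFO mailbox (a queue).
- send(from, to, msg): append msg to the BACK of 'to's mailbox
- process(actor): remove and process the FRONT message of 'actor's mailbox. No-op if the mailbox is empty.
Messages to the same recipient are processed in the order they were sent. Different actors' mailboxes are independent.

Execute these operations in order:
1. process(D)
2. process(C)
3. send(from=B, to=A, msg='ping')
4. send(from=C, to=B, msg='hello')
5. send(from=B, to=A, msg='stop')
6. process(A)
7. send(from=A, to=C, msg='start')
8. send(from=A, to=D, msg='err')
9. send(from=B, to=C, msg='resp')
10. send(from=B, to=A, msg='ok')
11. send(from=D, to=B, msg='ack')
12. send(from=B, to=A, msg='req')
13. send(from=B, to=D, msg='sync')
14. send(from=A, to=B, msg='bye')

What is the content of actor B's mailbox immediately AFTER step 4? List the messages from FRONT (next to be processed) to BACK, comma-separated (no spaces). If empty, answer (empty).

After 1 (process(D)): A:[] B:[] C:[] D:[]
After 2 (process(C)): A:[] B:[] C:[] D:[]
After 3 (send(from=B, to=A, msg='ping')): A:[ping] B:[] C:[] D:[]
After 4 (send(from=C, to=B, msg='hello')): A:[ping] B:[hello] C:[] D:[]

hello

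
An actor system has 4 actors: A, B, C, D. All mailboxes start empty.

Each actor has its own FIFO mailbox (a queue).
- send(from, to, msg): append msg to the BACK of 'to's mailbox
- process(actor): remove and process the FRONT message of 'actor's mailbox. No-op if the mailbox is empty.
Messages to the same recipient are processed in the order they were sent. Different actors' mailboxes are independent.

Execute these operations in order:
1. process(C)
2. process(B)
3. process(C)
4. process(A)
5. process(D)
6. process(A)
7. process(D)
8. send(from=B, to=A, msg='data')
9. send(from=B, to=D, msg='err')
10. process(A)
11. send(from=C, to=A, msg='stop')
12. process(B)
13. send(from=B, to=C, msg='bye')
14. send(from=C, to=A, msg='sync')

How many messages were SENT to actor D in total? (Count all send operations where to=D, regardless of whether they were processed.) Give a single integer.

After 1 (process(C)): A:[] B:[] C:[] D:[]
After 2 (process(B)): A:[] B:[] C:[] D:[]
After 3 (process(C)): A:[] B:[] C:[] D:[]
After 4 (process(A)): A:[] B:[] C:[] D:[]
After 5 (process(D)): A:[] B:[] C:[] D:[]
After 6 (process(A)): A:[] B:[] C:[] D:[]
After 7 (process(D)): A:[] B:[] C:[] D:[]
After 8 (send(from=B, to=A, msg='data')): A:[data] B:[] C:[] D:[]
After 9 (send(from=B, to=D, msg='err')): A:[data] B:[] C:[] D:[err]
After 10 (process(A)): A:[] B:[] C:[] D:[err]
After 11 (send(from=C, to=A, msg='stop')): A:[stop] B:[] C:[] D:[err]
After 12 (process(B)): A:[stop] B:[] C:[] D:[err]
After 13 (send(from=B, to=C, msg='bye')): A:[stop] B:[] C:[bye] D:[err]
After 14 (send(from=C, to=A, msg='sync')): A:[stop,sync] B:[] C:[bye] D:[err]

Answer: 1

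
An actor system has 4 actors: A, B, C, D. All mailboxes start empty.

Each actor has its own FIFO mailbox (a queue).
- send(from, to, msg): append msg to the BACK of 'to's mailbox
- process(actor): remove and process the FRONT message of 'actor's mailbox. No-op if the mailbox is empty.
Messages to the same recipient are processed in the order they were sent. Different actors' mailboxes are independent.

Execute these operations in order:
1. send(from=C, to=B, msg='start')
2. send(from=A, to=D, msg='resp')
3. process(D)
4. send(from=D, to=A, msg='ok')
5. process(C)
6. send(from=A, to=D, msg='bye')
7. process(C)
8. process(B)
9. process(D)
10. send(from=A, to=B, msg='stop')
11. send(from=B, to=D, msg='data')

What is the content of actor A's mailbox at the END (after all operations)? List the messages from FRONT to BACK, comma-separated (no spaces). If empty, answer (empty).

After 1 (send(from=C, to=B, msg='start')): A:[] B:[start] C:[] D:[]
After 2 (send(from=A, to=D, msg='resp')): A:[] B:[start] C:[] D:[resp]
After 3 (process(D)): A:[] B:[start] C:[] D:[]
After 4 (send(from=D, to=A, msg='ok')): A:[ok] B:[start] C:[] D:[]
After 5 (process(C)): A:[ok] B:[start] C:[] D:[]
After 6 (send(from=A, to=D, msg='bye')): A:[ok] B:[start] C:[] D:[bye]
After 7 (process(C)): A:[ok] B:[start] C:[] D:[bye]
After 8 (process(B)): A:[ok] B:[] C:[] D:[bye]
After 9 (process(D)): A:[ok] B:[] C:[] D:[]
After 10 (send(from=A, to=B, msg='stop')): A:[ok] B:[stop] C:[] D:[]
After 11 (send(from=B, to=D, msg='data')): A:[ok] B:[stop] C:[] D:[data]

Answer: ok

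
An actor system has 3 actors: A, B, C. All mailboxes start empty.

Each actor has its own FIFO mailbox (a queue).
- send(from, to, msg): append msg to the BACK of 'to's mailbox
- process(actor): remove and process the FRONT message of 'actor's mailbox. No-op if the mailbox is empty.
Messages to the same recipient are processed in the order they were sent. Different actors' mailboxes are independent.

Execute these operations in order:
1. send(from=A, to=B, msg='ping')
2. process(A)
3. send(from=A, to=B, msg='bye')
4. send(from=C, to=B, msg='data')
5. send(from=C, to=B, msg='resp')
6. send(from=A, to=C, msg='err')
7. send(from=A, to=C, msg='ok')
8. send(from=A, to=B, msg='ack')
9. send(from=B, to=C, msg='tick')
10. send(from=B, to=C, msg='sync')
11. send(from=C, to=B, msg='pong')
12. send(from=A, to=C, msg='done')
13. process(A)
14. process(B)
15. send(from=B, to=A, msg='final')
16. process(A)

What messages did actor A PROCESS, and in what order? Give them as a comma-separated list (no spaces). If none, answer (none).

After 1 (send(from=A, to=B, msg='ping')): A:[] B:[ping] C:[]
After 2 (process(A)): A:[] B:[ping] C:[]
After 3 (send(from=A, to=B, msg='bye')): A:[] B:[ping,bye] C:[]
After 4 (send(from=C, to=B, msg='data')): A:[] B:[ping,bye,data] C:[]
After 5 (send(from=C, to=B, msg='resp')): A:[] B:[ping,bye,data,resp] C:[]
After 6 (send(from=A, to=C, msg='err')): A:[] B:[ping,bye,data,resp] C:[err]
After 7 (send(from=A, to=C, msg='ok')): A:[] B:[ping,bye,data,resp] C:[err,ok]
After 8 (send(from=A, to=B, msg='ack')): A:[] B:[ping,bye,data,resp,ack] C:[err,ok]
After 9 (send(from=B, to=C, msg='tick')): A:[] B:[ping,bye,data,resp,ack] C:[err,ok,tick]
After 10 (send(from=B, to=C, msg='sync')): A:[] B:[ping,bye,data,resp,ack] C:[err,ok,tick,sync]
After 11 (send(from=C, to=B, msg='pong')): A:[] B:[ping,bye,data,resp,ack,pong] C:[err,ok,tick,sync]
After 12 (send(from=A, to=C, msg='done')): A:[] B:[ping,bye,data,resp,ack,pong] C:[err,ok,tick,sync,done]
After 13 (process(A)): A:[] B:[ping,bye,data,resp,ack,pong] C:[err,ok,tick,sync,done]
After 14 (process(B)): A:[] B:[bye,data,resp,ack,pong] C:[err,ok,tick,sync,done]
After 15 (send(from=B, to=A, msg='final')): A:[final] B:[bye,data,resp,ack,pong] C:[err,ok,tick,sync,done]
After 16 (process(A)): A:[] B:[bye,data,resp,ack,pong] C:[err,ok,tick,sync,done]

Answer: final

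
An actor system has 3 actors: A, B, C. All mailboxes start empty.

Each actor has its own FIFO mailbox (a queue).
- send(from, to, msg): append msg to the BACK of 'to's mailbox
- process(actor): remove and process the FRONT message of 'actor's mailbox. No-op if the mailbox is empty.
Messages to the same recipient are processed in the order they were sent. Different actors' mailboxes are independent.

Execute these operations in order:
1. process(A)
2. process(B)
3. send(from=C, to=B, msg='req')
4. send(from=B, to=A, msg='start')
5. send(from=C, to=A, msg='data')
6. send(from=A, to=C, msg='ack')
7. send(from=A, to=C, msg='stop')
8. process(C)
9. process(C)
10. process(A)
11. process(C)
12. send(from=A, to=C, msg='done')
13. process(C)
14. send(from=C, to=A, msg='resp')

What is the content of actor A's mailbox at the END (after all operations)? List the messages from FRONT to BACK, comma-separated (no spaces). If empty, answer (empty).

Answer: data,resp

Derivation:
After 1 (process(A)): A:[] B:[] C:[]
After 2 (process(B)): A:[] B:[] C:[]
After 3 (send(from=C, to=B, msg='req')): A:[] B:[req] C:[]
After 4 (send(from=B, to=A, msg='start')): A:[start] B:[req] C:[]
After 5 (send(from=C, to=A, msg='data')): A:[start,data] B:[req] C:[]
After 6 (send(from=A, to=C, msg='ack')): A:[start,data] B:[req] C:[ack]
After 7 (send(from=A, to=C, msg='stop')): A:[start,data] B:[req] C:[ack,stop]
After 8 (process(C)): A:[start,data] B:[req] C:[stop]
After 9 (process(C)): A:[start,data] B:[req] C:[]
After 10 (process(A)): A:[data] B:[req] C:[]
After 11 (process(C)): A:[data] B:[req] C:[]
After 12 (send(from=A, to=C, msg='done')): A:[data] B:[req] C:[done]
After 13 (process(C)): A:[data] B:[req] C:[]
After 14 (send(from=C, to=A, msg='resp')): A:[data,resp] B:[req] C:[]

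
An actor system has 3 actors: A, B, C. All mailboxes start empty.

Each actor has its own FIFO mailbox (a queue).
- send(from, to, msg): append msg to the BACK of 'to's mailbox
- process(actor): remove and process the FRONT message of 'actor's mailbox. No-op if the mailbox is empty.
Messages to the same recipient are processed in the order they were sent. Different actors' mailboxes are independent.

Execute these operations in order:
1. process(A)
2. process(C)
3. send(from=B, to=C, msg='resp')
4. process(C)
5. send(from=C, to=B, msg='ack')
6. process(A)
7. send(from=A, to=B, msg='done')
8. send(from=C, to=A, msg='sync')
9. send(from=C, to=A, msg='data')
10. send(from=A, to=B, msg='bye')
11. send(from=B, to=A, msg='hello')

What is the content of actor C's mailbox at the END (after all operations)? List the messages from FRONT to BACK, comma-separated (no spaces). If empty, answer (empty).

After 1 (process(A)): A:[] B:[] C:[]
After 2 (process(C)): A:[] B:[] C:[]
After 3 (send(from=B, to=C, msg='resp')): A:[] B:[] C:[resp]
After 4 (process(C)): A:[] B:[] C:[]
After 5 (send(from=C, to=B, msg='ack')): A:[] B:[ack] C:[]
After 6 (process(A)): A:[] B:[ack] C:[]
After 7 (send(from=A, to=B, msg='done')): A:[] B:[ack,done] C:[]
After 8 (send(from=C, to=A, msg='sync')): A:[sync] B:[ack,done] C:[]
After 9 (send(from=C, to=A, msg='data')): A:[sync,data] B:[ack,done] C:[]
After 10 (send(from=A, to=B, msg='bye')): A:[sync,data] B:[ack,done,bye] C:[]
After 11 (send(from=B, to=A, msg='hello')): A:[sync,data,hello] B:[ack,done,bye] C:[]

Answer: (empty)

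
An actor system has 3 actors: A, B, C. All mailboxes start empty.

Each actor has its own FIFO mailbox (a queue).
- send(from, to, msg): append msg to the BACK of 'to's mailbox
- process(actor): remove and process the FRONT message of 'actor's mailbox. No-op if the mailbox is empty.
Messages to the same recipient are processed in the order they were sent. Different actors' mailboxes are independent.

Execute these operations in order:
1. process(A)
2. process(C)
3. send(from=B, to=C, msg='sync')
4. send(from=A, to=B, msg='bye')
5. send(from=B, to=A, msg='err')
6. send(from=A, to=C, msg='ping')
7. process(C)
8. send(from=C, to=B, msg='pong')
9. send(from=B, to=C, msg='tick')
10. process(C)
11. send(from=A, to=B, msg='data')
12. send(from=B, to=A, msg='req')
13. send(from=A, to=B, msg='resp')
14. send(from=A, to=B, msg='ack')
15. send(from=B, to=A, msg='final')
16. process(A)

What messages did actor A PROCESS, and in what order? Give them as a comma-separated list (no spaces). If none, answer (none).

Answer: err

Derivation:
After 1 (process(A)): A:[] B:[] C:[]
After 2 (process(C)): A:[] B:[] C:[]
After 3 (send(from=B, to=C, msg='sync')): A:[] B:[] C:[sync]
After 4 (send(from=A, to=B, msg='bye')): A:[] B:[bye] C:[sync]
After 5 (send(from=B, to=A, msg='err')): A:[err] B:[bye] C:[sync]
After 6 (send(from=A, to=C, msg='ping')): A:[err] B:[bye] C:[sync,ping]
After 7 (process(C)): A:[err] B:[bye] C:[ping]
After 8 (send(from=C, to=B, msg='pong')): A:[err] B:[bye,pong] C:[ping]
After 9 (send(from=B, to=C, msg='tick')): A:[err] B:[bye,pong] C:[ping,tick]
After 10 (process(C)): A:[err] B:[bye,pong] C:[tick]
After 11 (send(from=A, to=B, msg='data')): A:[err] B:[bye,pong,data] C:[tick]
After 12 (send(from=B, to=A, msg='req')): A:[err,req] B:[bye,pong,data] C:[tick]
After 13 (send(from=A, to=B, msg='resp')): A:[err,req] B:[bye,pong,data,resp] C:[tick]
After 14 (send(from=A, to=B, msg='ack')): A:[err,req] B:[bye,pong,data,resp,ack] C:[tick]
After 15 (send(from=B, to=A, msg='final')): A:[err,req,final] B:[bye,pong,data,resp,ack] C:[tick]
After 16 (process(A)): A:[req,final] B:[bye,pong,data,resp,ack] C:[tick]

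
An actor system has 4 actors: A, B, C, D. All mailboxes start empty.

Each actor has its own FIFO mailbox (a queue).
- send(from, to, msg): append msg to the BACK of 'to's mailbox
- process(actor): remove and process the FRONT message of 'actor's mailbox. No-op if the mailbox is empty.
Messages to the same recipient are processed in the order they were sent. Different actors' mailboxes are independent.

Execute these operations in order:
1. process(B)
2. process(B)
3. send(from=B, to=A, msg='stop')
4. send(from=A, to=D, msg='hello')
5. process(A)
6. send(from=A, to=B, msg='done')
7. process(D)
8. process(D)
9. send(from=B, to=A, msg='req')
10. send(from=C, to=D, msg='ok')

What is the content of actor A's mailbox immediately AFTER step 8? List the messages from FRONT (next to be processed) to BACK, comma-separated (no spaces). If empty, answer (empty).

After 1 (process(B)): A:[] B:[] C:[] D:[]
After 2 (process(B)): A:[] B:[] C:[] D:[]
After 3 (send(from=B, to=A, msg='stop')): A:[stop] B:[] C:[] D:[]
After 4 (send(from=A, to=D, msg='hello')): A:[stop] B:[] C:[] D:[hello]
After 5 (process(A)): A:[] B:[] C:[] D:[hello]
After 6 (send(from=A, to=B, msg='done')): A:[] B:[done] C:[] D:[hello]
After 7 (process(D)): A:[] B:[done] C:[] D:[]
After 8 (process(D)): A:[] B:[done] C:[] D:[]

(empty)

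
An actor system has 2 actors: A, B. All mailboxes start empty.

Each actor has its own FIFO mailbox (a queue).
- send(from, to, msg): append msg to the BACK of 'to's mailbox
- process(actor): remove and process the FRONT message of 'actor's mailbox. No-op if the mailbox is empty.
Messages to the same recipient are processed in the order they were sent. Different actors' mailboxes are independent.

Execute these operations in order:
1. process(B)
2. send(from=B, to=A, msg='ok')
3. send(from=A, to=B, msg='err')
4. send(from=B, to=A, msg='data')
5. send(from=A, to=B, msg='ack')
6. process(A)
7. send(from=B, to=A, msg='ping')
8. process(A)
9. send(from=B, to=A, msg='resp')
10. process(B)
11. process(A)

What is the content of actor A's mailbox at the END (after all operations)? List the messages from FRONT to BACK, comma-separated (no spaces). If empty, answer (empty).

After 1 (process(B)): A:[] B:[]
After 2 (send(from=B, to=A, msg='ok')): A:[ok] B:[]
After 3 (send(from=A, to=B, msg='err')): A:[ok] B:[err]
After 4 (send(from=B, to=A, msg='data')): A:[ok,data] B:[err]
After 5 (send(from=A, to=B, msg='ack')): A:[ok,data] B:[err,ack]
After 6 (process(A)): A:[data] B:[err,ack]
After 7 (send(from=B, to=A, msg='ping')): A:[data,ping] B:[err,ack]
After 8 (process(A)): A:[ping] B:[err,ack]
After 9 (send(from=B, to=A, msg='resp')): A:[ping,resp] B:[err,ack]
After 10 (process(B)): A:[ping,resp] B:[ack]
After 11 (process(A)): A:[resp] B:[ack]

Answer: resp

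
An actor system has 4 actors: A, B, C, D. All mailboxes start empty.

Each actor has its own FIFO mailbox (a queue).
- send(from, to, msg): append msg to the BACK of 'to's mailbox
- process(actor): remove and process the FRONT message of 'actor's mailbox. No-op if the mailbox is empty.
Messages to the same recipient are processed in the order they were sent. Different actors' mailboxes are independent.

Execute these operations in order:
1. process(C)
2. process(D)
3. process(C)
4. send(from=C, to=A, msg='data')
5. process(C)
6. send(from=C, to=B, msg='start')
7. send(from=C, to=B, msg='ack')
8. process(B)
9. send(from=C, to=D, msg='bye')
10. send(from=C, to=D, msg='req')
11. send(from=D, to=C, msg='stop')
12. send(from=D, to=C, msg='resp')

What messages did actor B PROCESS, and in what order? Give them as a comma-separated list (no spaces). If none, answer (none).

After 1 (process(C)): A:[] B:[] C:[] D:[]
After 2 (process(D)): A:[] B:[] C:[] D:[]
After 3 (process(C)): A:[] B:[] C:[] D:[]
After 4 (send(from=C, to=A, msg='data')): A:[data] B:[] C:[] D:[]
After 5 (process(C)): A:[data] B:[] C:[] D:[]
After 6 (send(from=C, to=B, msg='start')): A:[data] B:[start] C:[] D:[]
After 7 (send(from=C, to=B, msg='ack')): A:[data] B:[start,ack] C:[] D:[]
After 8 (process(B)): A:[data] B:[ack] C:[] D:[]
After 9 (send(from=C, to=D, msg='bye')): A:[data] B:[ack] C:[] D:[bye]
After 10 (send(from=C, to=D, msg='req')): A:[data] B:[ack] C:[] D:[bye,req]
After 11 (send(from=D, to=C, msg='stop')): A:[data] B:[ack] C:[stop] D:[bye,req]
After 12 (send(from=D, to=C, msg='resp')): A:[data] B:[ack] C:[stop,resp] D:[bye,req]

Answer: start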